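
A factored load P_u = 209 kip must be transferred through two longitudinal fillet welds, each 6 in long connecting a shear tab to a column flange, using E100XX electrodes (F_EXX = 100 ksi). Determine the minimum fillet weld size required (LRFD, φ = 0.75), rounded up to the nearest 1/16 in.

Total weld length L = 12 in.
Required throat t_e = P_u / (φ × 0.6 F_EXX × L) = 209 / (0.75 × 0.6 × 100 × 12) = 0.387 in.
Required leg w = t_e / 0.707 = 0.5474 in → use 9/16 in.

w = 9/16 in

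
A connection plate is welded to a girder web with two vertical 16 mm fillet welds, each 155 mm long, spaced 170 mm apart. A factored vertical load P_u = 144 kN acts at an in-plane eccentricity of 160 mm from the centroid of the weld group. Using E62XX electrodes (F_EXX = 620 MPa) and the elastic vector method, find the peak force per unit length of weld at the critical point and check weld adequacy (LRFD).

f_max ≈ 1310 N/mm; adequate

Total weld length L_w = 310 mm. Treat welds as unit-width lines.
Polar moment about centroid: J = 2[d³/12 + d(b/2)²] = 2[155³/12 + 155×85²] = 2860000 mm³.
Direct shear f_v = P/L_w = 144×10³ / 310 = 464.5 N/mm (vertical).
Torsion M = P·e = 144×10³ × 160 = 23040000 N·mm.
Critical point at (x, y) = (85, 77.5) from centroid. f_tx = M·y/J = 624.2 N/mm; f_ty = M·x/J = 684.7 N/mm.
Resultant f_max = √[f_tx² + (f_v + f_ty)²] = √[624.2² + (464.5 + 684.7)²] = 1308 N/mm.
Capacity per unit length: φr_n = 0.75 × 0.6 × 620 × (0.707 × 16) = 3156 N/mm.
1308 ≤ 3156 → adequate.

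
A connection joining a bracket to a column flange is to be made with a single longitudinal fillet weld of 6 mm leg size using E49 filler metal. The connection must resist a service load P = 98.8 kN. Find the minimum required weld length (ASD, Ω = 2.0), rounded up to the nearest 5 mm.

L = 160 mm

E49XX → F_EXX = 490 MPa.
Throat t_e = 0.707 × 6 = 4.242 mm.
r_n/Ω = (0.6 × 490 × 4.242) / 2.0 = 623.6 N/mm = 0.6236 kN/mm.
L_req = P / (r_n/Ω) = 98.8 / 0.6236 = 158.4 mm total.
Round up → use L = 160 mm.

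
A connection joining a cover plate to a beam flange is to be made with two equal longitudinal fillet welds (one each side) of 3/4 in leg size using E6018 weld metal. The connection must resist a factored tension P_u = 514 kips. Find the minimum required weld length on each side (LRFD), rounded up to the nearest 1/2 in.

L = 18 in on each side

E60XX → F_EXX = 60 ksi.
Throat t_e = 0.707 × 0.75 = 0.5302 in.
φr_n = 0.75 × 0.6 × 60 × 0.5302 = 14.32 kips/in.
L_req = P_u / φr_n = 514 / 14.32 = 35.9 in total.
Per side: 35.9 / 2 = 17.95 in.
Round up → use L = 18 in on each side.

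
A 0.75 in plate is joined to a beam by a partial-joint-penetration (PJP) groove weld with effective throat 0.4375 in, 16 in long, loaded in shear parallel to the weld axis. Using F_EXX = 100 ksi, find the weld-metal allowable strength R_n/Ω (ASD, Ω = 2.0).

Effective throat (given) t_e = 0.4375 in.
A_we = 0.4375 × 16 = 7 in².
F_nw = 0.6 F_EXX = 60 ksi.
R_n/Ω = (60 × 7) / 2.0 = 210 kip.

R_n/Ω ≈ 210 kip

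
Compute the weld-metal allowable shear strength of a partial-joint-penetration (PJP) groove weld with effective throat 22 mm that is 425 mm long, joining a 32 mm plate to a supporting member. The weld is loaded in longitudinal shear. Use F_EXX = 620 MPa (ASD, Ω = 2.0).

R_n/Ω ≈ 1740 kN

Effective throat (given) t_e = 22 mm.
A_we = 22 × 425 = 9350 mm².
F_nw = 0.6 F_EXX = 372 MPa.
R_n/Ω = (372 × 9350) / 2.0 × 10⁻³ = 1739 kN.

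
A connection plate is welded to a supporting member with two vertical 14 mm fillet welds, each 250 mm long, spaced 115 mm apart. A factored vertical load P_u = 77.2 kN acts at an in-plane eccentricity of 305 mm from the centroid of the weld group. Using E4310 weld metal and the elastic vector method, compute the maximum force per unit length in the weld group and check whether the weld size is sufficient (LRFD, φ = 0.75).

f_max ≈ 837 N/mm; adequate

E43XX → F_EXX = 430 MPa.
Total weld length L_w = 500 mm. Treat welds as unit-width lines.
Polar moment about centroid: J = 2[d³/12 + d(b/2)²] = 2[250³/12 + 250×57.5²] = 4257000 mm³.
Direct shear f_v = P/L_w = 77.2×10³ / 500 = 154.4 N/mm (vertical).
Torsion M = P·e = 77.2×10³ × 305 = 23546000 N·mm.
Critical point at (x, y) = (57.5, 125) from centroid. f_tx = M·y/J = 691.3 N/mm; f_ty = M·x/J = 318 N/mm.
Resultant f_max = √[f_tx² + (f_v + f_ty)²] = √[691.3² + (154.4 + 318)²] = 837.3 N/mm.
Capacity per unit length: φr_n = 0.75 × 0.6 × 430 × (0.707 × 14) = 1915 N/mm.
837.3 ≤ 1915 → adequate.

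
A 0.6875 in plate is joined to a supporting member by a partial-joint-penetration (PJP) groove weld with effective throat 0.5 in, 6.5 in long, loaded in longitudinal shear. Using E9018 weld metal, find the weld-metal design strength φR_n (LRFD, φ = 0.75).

φR_n ≈ 132 kips

E90XX → F_EXX = 90 ksi.
Effective throat (given) t_e = 0.5 in.
A_we = 0.5 × 6.5 = 3.25 in².
F_nw = 0.6 F_EXX = 54 ksi.
φR_n = 0.75 × 54 × 3.25 = 131.6 kips.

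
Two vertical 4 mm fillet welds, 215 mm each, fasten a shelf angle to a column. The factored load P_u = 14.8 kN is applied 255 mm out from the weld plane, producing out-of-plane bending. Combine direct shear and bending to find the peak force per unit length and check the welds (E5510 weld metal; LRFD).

E55XX → F_EXX = 550 MPa.
L_w = 2 × 215 = 430 mm; section modulus (unit throat) S = 2 × L²/6 = 15410 mm².
Direct shear f_v = P/L_w = 14.8×10³/430 = 34.42 N/mm.
Moment M = P × e = 14.8×10³ × 255 = 3774000 N·mm; bending f_b = M/S = 244.9 N/mm.
f_max = √(f_v² + f_b²) = √(34.42² + 244.9²) = 247.3 N/mm.
φr_n = 0.75 × 0.6 × 550 × (0.707 × 4) = 699.9 N/mm → adequate.

f_max ≈ 247 N/mm; adequate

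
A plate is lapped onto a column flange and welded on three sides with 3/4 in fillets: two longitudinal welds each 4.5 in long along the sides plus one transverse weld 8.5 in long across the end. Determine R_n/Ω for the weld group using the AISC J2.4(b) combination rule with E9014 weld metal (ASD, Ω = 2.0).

R_n/Ω ≈ 292 kip

E90XX → F_EXX = 90 ksi.
t_e = 0.707 × 0.75 = 0.5302 in.
R_nwl = 0.6 × 90 × 0.5302 × 9 = 257.7 kip (longitudinal, 2 welds).
R_nwt = 0.6 × 90 × 0.5302 × 8.5 = 243.4 kip (transverse, base value).
(i) R_nwl + R_nwt = 501.1 kip; (ii) 0.85 R_nwl + 1.5 R_nwt = 584.1 kip.
R_n = max = 584.1 kip [governs: (ii)]; R_n/Ω = 292.1 kip.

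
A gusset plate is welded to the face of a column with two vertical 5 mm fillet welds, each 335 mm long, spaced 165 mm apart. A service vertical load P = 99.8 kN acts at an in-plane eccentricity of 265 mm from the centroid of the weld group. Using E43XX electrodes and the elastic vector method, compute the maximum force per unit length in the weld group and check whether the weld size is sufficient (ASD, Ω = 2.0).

f_max ≈ 539 N/mm; NOT adequate

E43XX → F_EXX = 430 MPa.
Total weld length L_w = 670 mm. Treat welds as unit-width lines.
Polar moment about centroid: J = 2[d³/12 + d(b/2)²] = 2[335³/12 + 335×82.5²] = 10830000 mm³.
Direct shear f_v = P/L_w = 99.8×10³ / 670 = 149 N/mm (vertical).
Torsion M = P·e = 99.8×10³ × 265 = 26447000 N·mm.
Critical point at (x, y) = (82.5, 167.5) from centroid. f_tx = M·y/J = 409.2 N/mm; f_ty = M·x/J = 201.5 N/mm.
Resultant f_max = √[f_tx² + (f_v + f_ty)²] = √[409.2² + (149 + 201.5)²] = 538.8 N/mm.
Capacity per unit length: r_n/Ω = (1/2.0) × 0.6 × 430 × (0.707 × 5) = 456 N/mm.
538.8 > 456 → NOT adequate.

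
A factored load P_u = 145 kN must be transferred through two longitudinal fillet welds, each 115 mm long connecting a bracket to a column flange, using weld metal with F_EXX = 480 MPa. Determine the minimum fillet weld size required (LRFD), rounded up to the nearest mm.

Total weld length L = 230 mm.
Required throat t_e = P_u / (φ × 0.6 F_EXX × L) = 145 / (0.75 × 0.6 × 480 × 230 × 10⁻³) = 2.919 mm.
Required leg w = t_e / 0.707 = 4.128 mm → use 5 mm.

w = 5 mm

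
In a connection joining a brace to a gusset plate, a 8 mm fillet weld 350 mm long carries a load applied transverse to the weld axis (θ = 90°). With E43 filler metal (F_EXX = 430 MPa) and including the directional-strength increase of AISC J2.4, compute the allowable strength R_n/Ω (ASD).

R_n/Ω ≈ 383 kN

t_e = 0.707 × 8 = 5.656 mm; A_we = 5.656 × 350 = 1980 mm².
Directional factor: 1.0 + 0.5 sin^1.5(90°) = 1.5.
F_nw = 0.6 × 430 × 1.5 = 387 MPa.
R_n/Ω = (387 × 1980) / 2.0 × 10⁻³ = 383.1 kN.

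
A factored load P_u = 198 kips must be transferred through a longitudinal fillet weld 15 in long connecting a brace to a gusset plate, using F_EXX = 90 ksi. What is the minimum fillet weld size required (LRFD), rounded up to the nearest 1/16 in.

w = 1/2 in

Total weld length L = 15 in.
Required throat t_e = P_u / (φ × 0.6 F_EXX × L) = 198 / (0.75 × 0.6 × 90 × 15) = 0.3259 in.
Required leg w = t_e / 0.707 = 0.461 in → use 1/2 in.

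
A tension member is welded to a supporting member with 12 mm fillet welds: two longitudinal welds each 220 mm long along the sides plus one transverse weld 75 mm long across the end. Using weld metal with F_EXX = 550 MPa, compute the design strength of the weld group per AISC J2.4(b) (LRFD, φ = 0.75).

t_e = 0.707 × 12 = 8.484 mm.
R_nwl = 0.6 × 550 × 8.484 × 440 × 10⁻³ = 1232 kN (longitudinal, 2 welds).
R_nwt = 0.6 × 550 × 8.484 × 75 × 10⁻³ = 210 kN (transverse, base value).
(i) R_nwl + R_nwt = 1442 kN; (ii) 0.85 R_nwl + 1.5 R_nwt = 1362 kN.
R_n = max = 1442 kN [governs: (i)]; φR_n = 1081 kN.

φR_n ≈ 1080 kN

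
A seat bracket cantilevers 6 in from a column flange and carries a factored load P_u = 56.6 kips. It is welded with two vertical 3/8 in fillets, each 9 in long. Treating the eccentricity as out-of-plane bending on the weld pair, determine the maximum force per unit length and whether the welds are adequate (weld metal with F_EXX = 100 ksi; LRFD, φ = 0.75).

f_max ≈ 13 kip/in; NOT adequate

L_w = 2 × 9 = 18 in; section modulus (unit throat) S = 2 × L²/6 = 27 in².
Direct shear f_v = P/L_w = 56.6/18 = 3.144 kip/in.
Moment M = P × e = 56.6 × 6 = 339.6 kip·in; bending f_b = M/S = 12.58 kip/in.
f_max = √(f_v² + f_b²) = √(3.144² + 12.58²) = 12.96 kip/in.
φr_n = 0.75 × 0.6 × 100 × (0.707 × 0.375) = 11.93 kip/in → NOT adequate.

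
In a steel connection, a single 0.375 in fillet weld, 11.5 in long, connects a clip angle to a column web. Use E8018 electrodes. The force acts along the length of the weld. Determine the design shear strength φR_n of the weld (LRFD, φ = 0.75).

φR_n ≈ 110 kip

E80XX → F_EXX = 80 ksi.
Effective throat t_e = 0.707 × 0.375 = 0.2651 in.
Total length L = 11.5 in; A_we = 0.2651 × 11.5 = 3.049 in².
F_nw = 0.6 F_EXX = 0.6 × 80 = 48 ksi.
φR_n = 0.75 × 48 × 3.049 = 109.8 kip.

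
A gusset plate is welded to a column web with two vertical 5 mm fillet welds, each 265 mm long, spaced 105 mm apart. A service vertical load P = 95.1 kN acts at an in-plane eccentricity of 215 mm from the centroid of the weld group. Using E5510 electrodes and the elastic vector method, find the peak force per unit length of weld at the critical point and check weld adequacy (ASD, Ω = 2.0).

E55XX → F_EXX = 550 MPa.
Total weld length L_w = 530 mm. Treat welds as unit-width lines.
Polar moment about centroid: J = 2[d³/12 + d(b/2)²] = 2[265³/12 + 265×52.5²] = 4562000 mm³.
Direct shear f_v = P/L_w = 95.1×10³ / 530 = 179.4 N/mm (vertical).
Torsion M = P·e = 95.1×10³ × 215 = 20446000 N·mm.
Critical point at (x, y) = (52.5, 132.5) from centroid. f_tx = M·y/J = 593.8 N/mm; f_ty = M·x/J = 235.3 N/mm.
Resultant f_max = √[f_tx² + (f_v + f_ty)²] = √[593.8² + (179.4 + 235.3)²] = 724.3 N/mm.
Capacity per unit length: r_n/Ω = (1/2.0) × 0.6 × 550 × (0.707 × 5) = 583.3 N/mm.
724.3 > 583.3 → NOT adequate.

f_max ≈ 724 N/mm; NOT adequate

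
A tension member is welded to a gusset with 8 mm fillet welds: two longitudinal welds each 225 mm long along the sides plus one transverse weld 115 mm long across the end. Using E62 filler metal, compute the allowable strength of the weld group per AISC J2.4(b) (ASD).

R_n/Ω ≈ 594 kN

E62XX → F_EXX = 620 MPa.
t_e = 0.707 × 8 = 5.656 mm.
R_nwl = 0.6 × 620 × 5.656 × 450 × 10⁻³ = 946.8 kN (longitudinal, 2 welds).
R_nwt = 0.6 × 620 × 5.656 × 115 × 10⁻³ = 242 kN (transverse, base value).
(i) R_nwl + R_nwt = 1189 kN; (ii) 0.85 R_nwl + 1.5 R_nwt = 1168 kN.
R_n = max = 1189 kN [governs: (i)]; R_n/Ω = 594.4 kN.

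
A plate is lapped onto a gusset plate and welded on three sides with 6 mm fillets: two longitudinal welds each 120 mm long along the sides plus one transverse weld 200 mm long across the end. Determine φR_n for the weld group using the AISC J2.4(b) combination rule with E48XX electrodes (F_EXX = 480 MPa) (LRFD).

φR_n ≈ 462 kN

t_e = 0.707 × 6 = 4.242 mm.
R_nwl = 0.6 × 480 × 4.242 × 240 × 10⁻³ = 293.2 kN (longitudinal, 2 welds).
R_nwt = 0.6 × 480 × 4.242 × 200 × 10⁻³ = 244.3 kN (transverse, base value).
(i) R_nwl + R_nwt = 537.5 kN; (ii) 0.85 R_nwl + 1.5 R_nwt = 615.7 kN.
R_n = max = 615.7 kN [governs: (ii)]; φR_n = 461.8 kN.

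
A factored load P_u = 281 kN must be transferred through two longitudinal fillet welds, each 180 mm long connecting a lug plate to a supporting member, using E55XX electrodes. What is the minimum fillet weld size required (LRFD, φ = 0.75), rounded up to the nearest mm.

w = 5 mm

E55XX → F_EXX = 550 MPa.
Total weld length L = 360 mm.
Required throat t_e = P_u / (φ × 0.6 F_EXX × L) = 281 / (0.75 × 0.6 × 550 × 360 × 10⁻³) = 3.154 mm.
Required leg w = t_e / 0.707 = 4.461 mm → use 5 mm.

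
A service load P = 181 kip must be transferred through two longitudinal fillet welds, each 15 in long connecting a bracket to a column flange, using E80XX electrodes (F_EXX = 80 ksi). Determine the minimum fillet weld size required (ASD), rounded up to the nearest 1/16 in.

Total weld length L = 30 in.
Required throat t_e = P × Ω / (0.6 F_EXX × L) = 181 × 2.0 / (0.6 × 80 × 30) = 0.2514 in.
Required leg w = t_e / 0.707 = 0.3556 in → use 3/8 in.

w = 3/8 in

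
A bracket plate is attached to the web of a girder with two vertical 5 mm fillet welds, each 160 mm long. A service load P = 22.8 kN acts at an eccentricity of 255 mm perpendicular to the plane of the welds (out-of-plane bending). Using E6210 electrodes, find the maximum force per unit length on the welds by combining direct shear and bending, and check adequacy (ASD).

E62XX → F_EXX = 620 MPa.
L_w = 2 × 160 = 320 mm; section modulus (unit throat) S = 2 × L²/6 = 8533 mm².
Direct shear f_v = P/L_w = 22.8×10³/320 = 71.25 N/mm.
Moment M = P × e = 22.8×10³ × 255 = 5814000 N·mm; bending f_b = M/S = 681.3 N/mm.
f_max = √(f_v² + f_b²) = √(71.25² + 681.3²) = 685 N/mm.
r_n/Ω = (1/2.0) × 0.6 × 620 × (0.707 × 5) = 657.5 N/mm → NOT adequate.

f_max ≈ 685 N/mm; NOT adequate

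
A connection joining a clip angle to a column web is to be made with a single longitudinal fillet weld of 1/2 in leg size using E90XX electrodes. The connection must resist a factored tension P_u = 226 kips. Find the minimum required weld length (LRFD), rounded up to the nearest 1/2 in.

L = 16 in

E90XX → F_EXX = 90 ksi.
Throat t_e = 0.707 × 0.5 = 0.3535 in.
φr_n = 0.75 × 0.6 × 90 × 0.3535 = 14.32 kips/in.
L_req = P_u / φr_n = 226 / 14.32 = 15.79 in total.
Round up → use L = 16 in.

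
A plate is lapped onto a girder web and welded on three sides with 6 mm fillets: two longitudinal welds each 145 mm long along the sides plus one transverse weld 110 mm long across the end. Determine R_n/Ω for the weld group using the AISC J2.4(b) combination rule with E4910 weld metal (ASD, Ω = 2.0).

E49XX → F_EXX = 490 MPa.
t_e = 0.707 × 6 = 4.242 mm.
R_nwl = 0.6 × 490 × 4.242 × 290 × 10⁻³ = 361.7 kN (longitudinal, 2 welds).
R_nwt = 0.6 × 490 × 4.242 × 110 × 10⁻³ = 137.2 kN (transverse, base value).
(i) R_nwl + R_nwt = 498.9 kN; (ii) 0.85 R_nwl + 1.5 R_nwt = 513.2 kN.
R_n = max = 513.2 kN [governs: (ii)]; R_n/Ω = 256.6 kN.

R_n/Ω ≈ 257 kN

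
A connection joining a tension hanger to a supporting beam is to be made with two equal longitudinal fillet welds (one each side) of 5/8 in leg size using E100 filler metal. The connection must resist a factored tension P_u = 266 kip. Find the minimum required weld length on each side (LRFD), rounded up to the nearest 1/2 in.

E100XX → F_EXX = 100 ksi.
Throat t_e = 0.707 × 0.625 = 0.4419 in.
φr_n = 0.75 × 0.6 × 100 × 0.4419 = 19.88 kip/in.
L_req = P_u / φr_n = 266 / 19.88 = 13.38 in total.
Per side: 13.38 / 2 = 6.689 in.
Round up → use L = 7 in on each side.

L = 7 in on each side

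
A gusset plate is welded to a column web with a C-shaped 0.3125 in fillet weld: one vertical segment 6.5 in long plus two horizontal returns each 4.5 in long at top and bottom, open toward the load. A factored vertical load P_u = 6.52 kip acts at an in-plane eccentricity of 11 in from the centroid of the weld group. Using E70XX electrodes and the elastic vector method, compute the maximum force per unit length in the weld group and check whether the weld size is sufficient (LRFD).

f_max ≈ 2.46 kip/in; adequate

E70XX → F_EXX = 70 ksi.
Total weld length L_w = 15.5 in. Treat welds as unit-width lines.
Centroid: x̄ = 2×4.5×2.25 / 15.5 = 1.306 in from the vertical weld.
Polar moment about centroid: J = I_x + I_y = [6.5³/12 + 2×4.5×3.25²] + [6.5×1.306² + 2(4.5³/12 + 4.5×0.9435²)] = 152.2 in³.
Direct shear f_v = P/L_w = 6.52 / 15.5 = 0.4206 kip/in (vertical).
Torsion M = P·e = 6.52 × 11 = 71.72 kip·in.
Critical point at (x, y) = (3.194, 3.25) from centroid. f_tx = M·y/J = 1.531 kip/in; f_ty = M·x/J = 1.504 kip/in.
Resultant f_max = √[f_tx² + (f_v + f_ty)²] = √[1.531² + (0.4206 + 1.504)²] = 2.46 kip/in.
Capacity per unit length: φr_n = 0.75 × 0.6 × 70 × (0.707 × 0.3125) = 6.96 kip/in.
2.46 ≤ 6.96 → adequate.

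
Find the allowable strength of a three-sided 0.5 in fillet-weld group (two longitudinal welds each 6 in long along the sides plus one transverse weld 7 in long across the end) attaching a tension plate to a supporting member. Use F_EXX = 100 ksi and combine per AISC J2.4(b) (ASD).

R_n/Ω ≈ 220 kips

t_e = 0.707 × 0.5 = 0.3535 in.
R_nwl = 0.6 × 100 × 0.3535 × 12 = 254.5 kips (longitudinal, 2 welds).
R_nwt = 0.6 × 100 × 0.3535 × 7 = 148.5 kips (transverse, base value).
(i) R_nwl + R_nwt = 403 kips; (ii) 0.85 R_nwl + 1.5 R_nwt = 439 kips.
R_n = max = 439 kips [governs: (ii)]; R_n/Ω = 219.5 kips.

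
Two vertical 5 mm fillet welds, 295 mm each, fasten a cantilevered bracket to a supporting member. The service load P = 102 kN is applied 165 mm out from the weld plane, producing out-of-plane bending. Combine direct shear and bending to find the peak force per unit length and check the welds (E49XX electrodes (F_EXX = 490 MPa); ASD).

L_w = 2 × 295 = 590 mm; section modulus (unit throat) S = 2 × L²/6 = 29010 mm².
Direct shear f_v = P/L_w = 102×10³/590 = 172.9 N/mm.
Moment M = P × e = 102×10³ × 165 = 16830000 N·mm; bending f_b = M/S = 580.2 N/mm.
f_max = √(f_v² + f_b²) = √(172.9² + 580.2²) = 605.4 N/mm.
r_n/Ω = (1/2.0) × 0.6 × 490 × (0.707 × 5) = 519.6 N/mm → NOT adequate.

f_max ≈ 605 N/mm; NOT adequate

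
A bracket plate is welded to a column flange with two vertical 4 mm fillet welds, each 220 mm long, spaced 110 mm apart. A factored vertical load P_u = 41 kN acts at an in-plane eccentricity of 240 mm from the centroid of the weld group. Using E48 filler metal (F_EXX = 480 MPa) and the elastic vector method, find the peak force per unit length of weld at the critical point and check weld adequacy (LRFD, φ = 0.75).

Total weld length L_w = 440 mm. Treat welds as unit-width lines.
Polar moment about centroid: J = 2[d³/12 + d(b/2)²] = 2[220³/12 + 220×55²] = 3106000 mm³.
Direct shear f_v = P/L_w = 41×10³ / 440 = 93.18 N/mm (vertical).
Torsion M = P·e = 41×10³ × 240 = 9840000 N·mm.
Critical point at (x, y) = (55, 110) from centroid. f_tx = M·y/J = 348.5 N/mm; f_ty = M·x/J = 174.3 N/mm.
Resultant f_max = √[f_tx² + (f_v + f_ty)²] = √[348.5² + (93.18 + 174.3)²] = 439.3 N/mm.
Capacity per unit length: φr_n = 0.75 × 0.6 × 480 × (0.707 × 4) = 610.8 N/mm.
439.3 ≤ 610.8 → adequate.

f_max ≈ 439 N/mm; adequate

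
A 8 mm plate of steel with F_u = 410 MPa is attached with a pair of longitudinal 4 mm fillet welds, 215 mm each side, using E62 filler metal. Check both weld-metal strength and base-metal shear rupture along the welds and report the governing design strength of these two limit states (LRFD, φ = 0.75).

E62XX → F_EXX = 620 MPa.
t_e = 0.707 × 4 = 2.828 mm; L = 430 mm.
Weld metal: φR_n = 0.75 × 0.6 × 620 × 2.828 × 430 × 10⁻³ = 339.3 kN.
Base metal (shear rupture): φR_n = 0.75 × 0.6 × 410 × 8 × 430 × 10⁻³ = 634.7 kN.
Governing: weld metal.

φR_n ≈ 339 kN (weld metal governs)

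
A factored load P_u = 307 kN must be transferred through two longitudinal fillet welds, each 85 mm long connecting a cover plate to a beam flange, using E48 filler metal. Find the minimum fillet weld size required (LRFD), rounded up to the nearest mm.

E48XX → F_EXX = 480 MPa.
Total weld length L = 170 mm.
Required throat t_e = P_u / (φ × 0.6 F_EXX × L) = 307 / (0.75 × 0.6 × 480 × 170 × 10⁻³) = 8.361 mm.
Required leg w = t_e / 0.707 = 11.83 mm → use 12 mm.

w = 12 mm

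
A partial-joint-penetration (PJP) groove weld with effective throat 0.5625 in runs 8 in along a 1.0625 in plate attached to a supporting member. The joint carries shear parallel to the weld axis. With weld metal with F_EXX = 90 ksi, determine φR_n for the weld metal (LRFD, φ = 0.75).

Effective throat (given) t_e = 0.5625 in.
A_we = 0.5625 × 8 = 4.5 in².
F_nw = 0.6 F_EXX = 54 ksi.
φR_n = 0.75 × 54 × 4.5 = 182.2 kip.

φR_n ≈ 182 kip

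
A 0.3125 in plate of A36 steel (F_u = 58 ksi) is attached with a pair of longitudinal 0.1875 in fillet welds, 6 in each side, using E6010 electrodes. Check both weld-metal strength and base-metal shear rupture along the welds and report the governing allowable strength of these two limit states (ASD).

R_n/Ω ≈ 28.6 kips (weld metal governs)

E60XX → F_EXX = 60 ksi.
t_e = 0.707 × 0.1875 = 0.1326 in; L = 12 in.
Weld metal: R_n/Ω = (1/2.0) × 0.6 × 60 × 0.1326 × 12 = 28.63 kips.
Base metal (shear rupture): R_n/Ω = (1/2.0) × 0.6 × 58 × 0.3125 × 12 = 65.25 kips.
Governing: weld metal.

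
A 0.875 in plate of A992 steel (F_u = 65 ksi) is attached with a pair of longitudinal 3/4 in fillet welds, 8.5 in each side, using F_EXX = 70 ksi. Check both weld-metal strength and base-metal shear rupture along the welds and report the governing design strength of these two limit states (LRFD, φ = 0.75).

t_e = 0.707 × 0.75 = 0.5302 in; L = 17 in.
Weld metal: φR_n = 0.75 × 0.6 × 70 × 0.5302 × 17 = 283.9 kips.
Base metal (shear rupture): φR_n = 0.75 × 0.6 × 65 × 0.875 × 17 = 435.1 kips.
Governing: weld metal.

φR_n ≈ 284 kips (weld metal governs)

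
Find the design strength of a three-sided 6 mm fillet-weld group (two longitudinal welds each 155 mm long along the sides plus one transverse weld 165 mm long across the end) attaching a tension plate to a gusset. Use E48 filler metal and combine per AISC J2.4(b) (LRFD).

φR_n ≈ 468 kN

E48XX → F_EXX = 480 MPa.
t_e = 0.707 × 6 = 4.242 mm.
R_nwl = 0.6 × 480 × 4.242 × 310 × 10⁻³ = 378.7 kN (longitudinal, 2 welds).
R_nwt = 0.6 × 480 × 4.242 × 165 × 10⁻³ = 201.6 kN (transverse, base value).
(i) R_nwl + R_nwt = 580.3 kN; (ii) 0.85 R_nwl + 1.5 R_nwt = 624.3 kN.
R_n = max = 624.3 kN [governs: (ii)]; φR_n = 468.2 kN.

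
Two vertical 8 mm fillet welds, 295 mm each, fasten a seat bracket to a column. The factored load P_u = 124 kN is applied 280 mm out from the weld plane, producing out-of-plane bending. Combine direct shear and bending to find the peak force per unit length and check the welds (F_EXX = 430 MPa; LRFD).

L_w = 2 × 295 = 590 mm; section modulus (unit throat) S = 2 × L²/6 = 29010 mm².
Direct shear f_v = P/L_w = 124×10³/590 = 210.2 N/mm.
Moment M = P × e = 124×10³ × 280 = 34720000 N·mm; bending f_b = M/S = 1197 N/mm.
f_max = √(f_v² + f_b²) = √(210.2² + 1197²) = 1215 N/mm.
φr_n = 0.75 × 0.6 × 430 × (0.707 × 8) = 1094 N/mm → NOT adequate.

f_max ≈ 1220 N/mm; NOT adequate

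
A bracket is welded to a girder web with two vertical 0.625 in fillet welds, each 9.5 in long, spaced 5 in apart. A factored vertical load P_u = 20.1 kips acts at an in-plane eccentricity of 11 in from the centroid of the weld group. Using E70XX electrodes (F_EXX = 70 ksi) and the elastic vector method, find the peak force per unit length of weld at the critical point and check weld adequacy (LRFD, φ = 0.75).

f_max ≈ 5.12 kip/in; adequate

Total weld length L_w = 19 in. Treat welds as unit-width lines.
Polar moment about centroid: J = 2[d³/12 + d(b/2)²] = 2[9.5³/12 + 9.5×2.5²] = 261.6 in³.
Direct shear f_v = P/L_w = 20.1 / 19 = 1.058 kip/in (vertical).
Torsion M = P·e = 20.1 × 11 = 221.1 kip·in.
Critical point at (x, y) = (2.5, 4.75) from centroid. f_tx = M·y/J = 4.014 kip/in; f_ty = M·x/J = 2.113 kip/in.
Resultant f_max = √[f_tx² + (f_v + f_ty)²] = √[4.014² + (1.058 + 2.113)²] = 5.115 kip/in.
Capacity per unit length: φr_n = 0.75 × 0.6 × 70 × (0.707 × 0.625) = 13.92 kip/in.
5.115 ≤ 13.92 → adequate.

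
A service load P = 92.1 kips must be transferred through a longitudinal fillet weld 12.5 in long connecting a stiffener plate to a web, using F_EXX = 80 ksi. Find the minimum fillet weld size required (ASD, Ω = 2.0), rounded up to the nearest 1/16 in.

w = 7/16 in

Total weld length L = 12.5 in.
Required throat t_e = P × Ω / (0.6 F_EXX × L) = 92.1 × 2.0 / (0.6 × 80 × 12.5) = 0.307 in.
Required leg w = t_e / 0.707 = 0.4342 in → use 7/16 in.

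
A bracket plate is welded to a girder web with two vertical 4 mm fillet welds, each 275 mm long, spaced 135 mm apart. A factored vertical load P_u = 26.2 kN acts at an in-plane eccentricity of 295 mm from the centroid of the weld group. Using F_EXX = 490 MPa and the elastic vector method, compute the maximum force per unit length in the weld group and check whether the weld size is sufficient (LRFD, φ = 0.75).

Total weld length L_w = 550 mm. Treat welds as unit-width lines.
Polar moment about centroid: J = 2[d³/12 + d(b/2)²] = 2[275³/12 + 275×67.5²] = 5972000 mm³.
Direct shear f_v = P/L_w = 26.2×10³ / 550 = 47.64 N/mm (vertical).
Torsion M = P·e = 26.2×10³ × 295 = 7729000 N·mm.
Critical point at (x, y) = (67.5, 137.5) from centroid. f_tx = M·y/J = 178 N/mm; f_ty = M·x/J = 87.36 N/mm.
Resultant f_max = √[f_tx² + (f_v + f_ty)²] = √[178² + (47.64 + 87.36)²] = 223.4 N/mm.
Capacity per unit length: φr_n = 0.75 × 0.6 × 490 × (0.707 × 4) = 623.6 N/mm.
223.4 ≤ 623.6 → adequate.

f_max ≈ 223 N/mm; adequate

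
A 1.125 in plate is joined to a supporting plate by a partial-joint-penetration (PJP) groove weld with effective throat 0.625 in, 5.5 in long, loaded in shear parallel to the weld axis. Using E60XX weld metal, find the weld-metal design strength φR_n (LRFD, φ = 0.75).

E60XX → F_EXX = 60 ksi.
Effective throat (given) t_e = 0.625 in.
A_we = 0.625 × 5.5 = 3.438 in².
F_nw = 0.6 F_EXX = 36 ksi.
φR_n = 0.75 × 36 × 3.438 = 92.81 kip.

φR_n ≈ 92.8 kip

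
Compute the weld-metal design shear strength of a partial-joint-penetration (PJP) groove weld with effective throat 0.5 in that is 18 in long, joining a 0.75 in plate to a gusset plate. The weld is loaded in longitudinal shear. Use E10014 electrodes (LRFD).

φR_n ≈ 405 kips

E100XX → F_EXX = 100 ksi.
Effective throat (given) t_e = 0.5 in.
A_we = 0.5 × 18 = 9 in².
F_nw = 0.6 F_EXX = 60 ksi.
φR_n = 0.75 × 60 × 9 = 405 kips.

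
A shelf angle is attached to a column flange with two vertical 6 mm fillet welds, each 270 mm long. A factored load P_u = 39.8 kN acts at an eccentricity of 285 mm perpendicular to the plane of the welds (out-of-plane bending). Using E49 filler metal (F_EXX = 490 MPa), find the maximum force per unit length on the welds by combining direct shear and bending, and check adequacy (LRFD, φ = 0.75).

f_max ≈ 473 N/mm; adequate

L_w = 2 × 270 = 540 mm; section modulus (unit throat) S = 2 × L²/6 = 24300 mm².
Direct shear f_v = P/L_w = 39.8×10³/540 = 73.7 N/mm.
Moment M = P × e = 39.8×10³ × 285 = 11343000 N·mm; bending f_b = M/S = 466.8 N/mm.
f_max = √(f_v² + f_b²) = √(73.7² + 466.8²) = 472.6 N/mm.
φr_n = 0.75 × 0.6 × 490 × (0.707 × 6) = 935.4 N/mm → adequate.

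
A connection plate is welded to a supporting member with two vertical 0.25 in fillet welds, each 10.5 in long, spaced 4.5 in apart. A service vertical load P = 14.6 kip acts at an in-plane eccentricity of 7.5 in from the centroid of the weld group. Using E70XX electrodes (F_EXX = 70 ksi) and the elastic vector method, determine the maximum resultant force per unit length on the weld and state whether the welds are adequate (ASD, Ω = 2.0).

Total weld length L_w = 21 in. Treat welds as unit-width lines.
Polar moment about centroid: J = 2[d³/12 + d(b/2)²] = 2[10.5³/12 + 10.5×2.25²] = 299.2 in³.
Direct shear f_v = P/L_w = 14.6 / 21 = 0.6952 kip/in (vertical).
Torsion M = P·e = 14.6 × 7.5 = 109.5 kip·in.
Critical point at (x, y) = (2.25, 5.25) from centroid. f_tx = M·y/J = 1.921 kip/in; f_ty = M·x/J = 0.8233 kip/in.
Resultant f_max = √[f_tx² + (f_v + f_ty)²] = √[1.921² + (0.6952 + 0.8233)²] = 2.449 kip/in.
Capacity per unit length: r_n/Ω = (1/2.0) × 0.6 × 70 × (0.707 × 0.25) = 3.712 kip/in.
2.449 ≤ 3.712 → adequate.

f_max ≈ 2.45 kip/in; adequate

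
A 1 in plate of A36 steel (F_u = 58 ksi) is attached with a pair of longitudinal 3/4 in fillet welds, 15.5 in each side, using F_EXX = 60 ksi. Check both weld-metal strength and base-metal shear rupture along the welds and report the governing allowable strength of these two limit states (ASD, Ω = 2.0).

R_n/Ω ≈ 296 kips (weld metal governs)

t_e = 0.707 × 0.75 = 0.5302 in; L = 31 in.
Weld metal: R_n/Ω = (1/2.0) × 0.6 × 60 × 0.5302 × 31 = 295.9 kips.
Base metal (shear rupture): R_n/Ω = (1/2.0) × 0.6 × 58 × 1 × 31 = 539.4 kips.
Governing: weld metal.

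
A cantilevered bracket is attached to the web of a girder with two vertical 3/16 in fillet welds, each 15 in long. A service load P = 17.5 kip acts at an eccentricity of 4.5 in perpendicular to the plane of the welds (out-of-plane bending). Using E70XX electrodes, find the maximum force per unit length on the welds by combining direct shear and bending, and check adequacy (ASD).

E70XX → F_EXX = 70 ksi.
L_w = 2 × 15 = 30 in; section modulus (unit throat) S = 2 × L²/6 = 75 in².
Direct shear f_v = P/L_w = 17.5/30 = 0.5833 kip/in.
Moment M = P × e = 17.5 × 4.5 = 78.75 kip·in; bending f_b = M/S = 1.05 kip/in.
f_max = √(f_v² + f_b²) = √(0.5833² + 1.05²) = 1.201 kip/in.
r_n/Ω = (1/2.0) × 0.6 × 70 × (0.707 × 0.1875) = 2.784 kip/in → adequate.

f_max ≈ 1.2 kip/in; adequate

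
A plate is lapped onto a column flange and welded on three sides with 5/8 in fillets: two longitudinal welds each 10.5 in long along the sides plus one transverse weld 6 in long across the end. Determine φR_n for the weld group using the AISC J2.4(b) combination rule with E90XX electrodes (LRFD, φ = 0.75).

φR_n ≈ 483 kips

E90XX → F_EXX = 90 ksi.
t_e = 0.707 × 0.625 = 0.4419 in.
R_nwl = 0.6 × 90 × 0.4419 × 21 = 501.1 kips (longitudinal, 2 welds).
R_nwt = 0.6 × 90 × 0.4419 × 6 = 143.2 kips (transverse, base value).
(i) R_nwl + R_nwt = 644.3 kips; (ii) 0.85 R_nwl + 1.5 R_nwt = 640.7 kips.
R_n = max = 644.3 kips [governs: (i)]; φR_n = 483.2 kips.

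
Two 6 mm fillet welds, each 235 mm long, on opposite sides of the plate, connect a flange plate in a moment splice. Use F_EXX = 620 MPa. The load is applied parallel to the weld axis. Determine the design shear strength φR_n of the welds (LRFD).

Effective throat t_e = 0.707 × 6 = 4.242 mm.
Total length L = 470 mm; A_we = 4.242 × 470 = 1994 mm².
F_nw = 0.6 F_EXX = 0.6 × 620 = 372 MPa.
φR_n = 0.75 × 372 × 1994 × 10⁻³ = 556.3 kN.

φR_n ≈ 556 kN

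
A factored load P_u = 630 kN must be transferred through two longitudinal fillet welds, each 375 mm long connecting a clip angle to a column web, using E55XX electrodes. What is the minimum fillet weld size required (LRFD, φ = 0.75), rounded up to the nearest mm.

w = 5 mm

E55XX → F_EXX = 550 MPa.
Total weld length L = 750 mm.
Required throat t_e = P_u / (φ × 0.6 F_EXX × L) = 630 / (0.75 × 0.6 × 550 × 750 × 10⁻³) = 3.394 mm.
Required leg w = t_e / 0.707 = 4.8 mm → use 5 mm.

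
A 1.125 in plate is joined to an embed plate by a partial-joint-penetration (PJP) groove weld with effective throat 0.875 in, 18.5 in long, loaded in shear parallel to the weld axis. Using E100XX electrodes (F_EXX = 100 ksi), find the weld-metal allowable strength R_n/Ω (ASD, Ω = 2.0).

R_n/Ω ≈ 486 kips

Effective throat (given) t_e = 0.875 in.
A_we = 0.875 × 18.5 = 16.19 in².
F_nw = 0.6 F_EXX = 60 ksi.
R_n/Ω = (60 × 16.19) / 2.0 = 485.6 kips.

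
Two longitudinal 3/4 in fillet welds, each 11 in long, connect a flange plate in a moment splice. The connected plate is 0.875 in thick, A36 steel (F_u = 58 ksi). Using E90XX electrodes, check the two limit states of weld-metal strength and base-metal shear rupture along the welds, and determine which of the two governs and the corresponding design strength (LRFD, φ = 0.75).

φR_n ≈ 472 kip (weld metal governs)

E90XX → F_EXX = 90 ksi.
t_e = 0.707 × 0.75 = 0.5302 in; L = 22 in.
Weld metal: φR_n = 0.75 × 0.6 × 90 × 0.5302 × 22 = 472.5 kip.
Base metal (shear rupture): φR_n = 0.75 × 0.6 × 58 × 0.875 × 22 = 502.4 kip.
Governing: weld metal.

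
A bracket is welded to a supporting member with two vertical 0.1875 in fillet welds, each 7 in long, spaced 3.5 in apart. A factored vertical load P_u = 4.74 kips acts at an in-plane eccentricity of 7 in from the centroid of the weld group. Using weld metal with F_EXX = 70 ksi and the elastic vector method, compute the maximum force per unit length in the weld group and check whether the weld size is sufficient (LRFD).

f_max ≈ 1.48 kip/in; adequate

Total weld length L_w = 14 in. Treat welds as unit-width lines.
Polar moment about centroid: J = 2[d³/12 + d(b/2)²] = 2[7³/12 + 7×1.75²] = 100 in³.
Direct shear f_v = P/L_w = 4.74 / 14 = 0.3386 kip/in (vertical).
Torsion M = P·e = 4.74 × 7 = 33.18 kip·in.
Critical point at (x, y) = (1.75, 3.5) from centroid. f_tx = M·y/J = 1.161 kip/in; f_ty = M·x/J = 0.5804 kip/in.
Resultant f_max = √[f_tx² + (f_v + f_ty)²] = √[1.161² + (0.3386 + 0.5804)²] = 1.481 kip/in.
Capacity per unit length: φr_n = 0.75 × 0.6 × 70 × (0.707 × 0.1875) = 4.176 kip/in.
1.481 ≤ 4.176 → adequate.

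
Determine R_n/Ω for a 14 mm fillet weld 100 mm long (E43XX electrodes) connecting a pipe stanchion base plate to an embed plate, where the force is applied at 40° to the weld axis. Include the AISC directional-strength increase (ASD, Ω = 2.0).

R_n/Ω ≈ 161 kN

E43XX → F_EXX = 430 MPa.
t_e = 0.707 × 14 = 9.898 mm; A_we = 9.898 × 100 = 989.8 mm².
Directional factor: 1.0 + 0.5 sin^1.5(40°) = 1.258.
F_nw = 0.6 × 430 × 1.258 = 324.5 MPa.
R_n/Ω = (324.5 × 989.8) / 2.0 × 10⁻³ = 160.6 kN.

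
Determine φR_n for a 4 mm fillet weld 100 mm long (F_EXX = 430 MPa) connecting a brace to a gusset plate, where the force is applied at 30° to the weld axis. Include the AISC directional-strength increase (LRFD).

t_e = 0.707 × 4 = 2.828 mm; A_we = 2.828 × 100 = 282.8 mm².
Directional factor: 1.0 + 0.5 sin^1.5(30°) = 1.177.
F_nw = 0.6 × 430 × 1.177 = 303.6 MPa.
φR_n = 0.75 × 303.6 × 282.8 × 10⁻³ = 64.4 kN.

φR_n ≈ 64.4 kN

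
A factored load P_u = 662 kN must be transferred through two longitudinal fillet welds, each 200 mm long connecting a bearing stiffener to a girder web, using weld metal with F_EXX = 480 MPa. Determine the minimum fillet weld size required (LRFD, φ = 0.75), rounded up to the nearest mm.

w = 11 mm

Total weld length L = 400 mm.
Required throat t_e = P_u / (φ × 0.6 F_EXX × L) = 662 / (0.75 × 0.6 × 480 × 400 × 10⁻³) = 7.662 mm.
Required leg w = t_e / 0.707 = 10.84 mm → use 11 mm.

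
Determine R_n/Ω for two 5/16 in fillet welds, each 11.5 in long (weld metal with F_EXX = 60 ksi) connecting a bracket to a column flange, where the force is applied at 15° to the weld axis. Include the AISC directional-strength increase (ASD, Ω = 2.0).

t_e = 0.707 × 0.3125 = 0.2209 in; A_we = 0.2209 × 23 = 5.082 in².
Directional factor: 1.0 + 0.5 sin^1.5(15°) = 1.066.
F_nw = 0.6 × 60 × 1.066 = 38.37 ksi.
R_n/Ω = (38.37 × 5.082) / 2.0 = 97.49 kips.

R_n/Ω ≈ 97.5 kips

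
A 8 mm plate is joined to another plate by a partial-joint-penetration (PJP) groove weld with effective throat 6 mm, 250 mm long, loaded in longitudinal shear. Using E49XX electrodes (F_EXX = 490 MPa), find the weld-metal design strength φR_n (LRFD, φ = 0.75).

φR_n ≈ 331 kN

Effective throat (given) t_e = 6 mm.
A_we = 6 × 250 = 1500 mm².
F_nw = 0.6 F_EXX = 294 MPa.
φR_n = 0.75 × 294 × 1500 × 10⁻³ = 330.8 kN.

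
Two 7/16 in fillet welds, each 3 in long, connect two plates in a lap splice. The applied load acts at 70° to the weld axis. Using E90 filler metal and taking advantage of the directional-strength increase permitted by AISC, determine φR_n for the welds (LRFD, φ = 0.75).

φR_n ≈ 109 kip

E90XX → F_EXX = 90 ksi.
t_e = 0.707 × 0.4375 = 0.3093 in; A_we = 0.3093 × 6 = 1.856 in².
Directional factor: 1.0 + 0.5 sin^1.5(70°) = 1.455.
F_nw = 0.6 × 90 × 1.455 = 78.59 ksi.
φR_n = 0.75 × 78.59 × 1.856 = 109.4 kip.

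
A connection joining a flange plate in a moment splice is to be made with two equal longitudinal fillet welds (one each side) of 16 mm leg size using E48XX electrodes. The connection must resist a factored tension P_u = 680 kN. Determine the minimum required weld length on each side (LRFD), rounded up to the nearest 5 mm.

E48XX → F_EXX = 480 MPa.
Throat t_e = 0.707 × 16 = 11.31 mm.
φr_n = 0.75 × 0.6 × 480 × 11.31 × 10⁻³ = 2.443 kN/mm.
L_req = P_u / φr_n = 680 / 2.443 = 278.3 mm total.
Per side: 278.3 / 2 = 139.2 mm.
Round up → use L = 140 mm on each side.

L = 140 mm on each side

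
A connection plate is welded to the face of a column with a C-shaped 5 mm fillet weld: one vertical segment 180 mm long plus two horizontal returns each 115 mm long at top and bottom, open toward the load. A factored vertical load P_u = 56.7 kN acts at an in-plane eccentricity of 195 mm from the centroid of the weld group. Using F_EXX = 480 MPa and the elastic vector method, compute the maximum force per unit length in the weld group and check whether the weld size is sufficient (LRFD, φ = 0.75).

Total weld length L_w = 410 mm. Treat welds as unit-width lines.
Centroid: x̄ = 2×115×57.5 / 410 = 32.26 mm from the vertical weld.
Polar moment about centroid: J = I_x + I_y = [180³/12 + 2×115×90²] + [180×32.26² + 2(115³/12 + 115×25.24²)] = 2936000 mm³.
Direct shear f_v = P/L_w = 56.7×10³ / 410 = 138.3 N/mm (vertical).
Torsion M = P·e = 56.7×10³ × 195 = 11056000 N·mm.
Critical point at (x, y) = (82.74, 90) from centroid. f_tx = M·y/J = 338.9 N/mm; f_ty = M·x/J = 311.6 N/mm.
Resultant f_max = √[f_tx² + (f_v + f_ty)²] = √[338.9² + (138.3 + 311.6)²] = 563.2 N/mm.
Capacity per unit length: φr_n = 0.75 × 0.6 × 480 × (0.707 × 5) = 763.6 N/mm.
563.2 ≤ 763.6 → adequate.

f_max ≈ 563 N/mm; adequate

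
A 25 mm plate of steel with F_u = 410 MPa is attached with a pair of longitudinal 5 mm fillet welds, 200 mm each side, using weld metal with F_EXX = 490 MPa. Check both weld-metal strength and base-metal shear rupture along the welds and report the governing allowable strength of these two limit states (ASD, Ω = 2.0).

R_n/Ω ≈ 208 kN (weld metal governs)

t_e = 0.707 × 5 = 3.535 mm; L = 400 mm.
Weld metal: R_n/Ω = (1/2.0) × 0.6 × 490 × 3.535 × 400 × 10⁻³ = 207.9 kN.
Base metal (shear rupture): R_n/Ω = (1/2.0) × 0.6 × 410 × 25 × 400 × 10⁻³ = 1230 kN.
Governing: weld metal.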